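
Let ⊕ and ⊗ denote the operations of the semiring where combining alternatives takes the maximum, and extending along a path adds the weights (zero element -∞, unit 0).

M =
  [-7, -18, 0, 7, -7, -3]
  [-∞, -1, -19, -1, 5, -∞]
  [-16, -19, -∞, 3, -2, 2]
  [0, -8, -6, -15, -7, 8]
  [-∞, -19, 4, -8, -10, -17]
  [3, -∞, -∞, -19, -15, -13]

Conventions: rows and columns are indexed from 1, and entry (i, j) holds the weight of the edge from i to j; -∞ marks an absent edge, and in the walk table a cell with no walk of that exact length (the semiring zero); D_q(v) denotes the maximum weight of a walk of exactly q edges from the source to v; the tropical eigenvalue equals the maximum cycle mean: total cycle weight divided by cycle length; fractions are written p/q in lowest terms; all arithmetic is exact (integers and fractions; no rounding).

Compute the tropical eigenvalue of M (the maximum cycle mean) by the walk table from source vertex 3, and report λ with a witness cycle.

q=0: [-∞, -∞, 0, -∞, -∞, -∞]
q=1: [-16, -19, -∞, 3, -2, 2]
q=2: [5, -5, 2, -9, -4, 11]
q=3: [14, -6, 5, 12, 0, 4]
q=4: [12, 4, 14, 21, 7, 20]
q=5: [23, 13, 15, 19, 14, 29]
q=6: [32, 12, 23, 30, 18, 27]
Optimal cycle mean attained by: cycle 1->4->6->1, total 7 + 8 + 3, length 3.
Answer: λ = 6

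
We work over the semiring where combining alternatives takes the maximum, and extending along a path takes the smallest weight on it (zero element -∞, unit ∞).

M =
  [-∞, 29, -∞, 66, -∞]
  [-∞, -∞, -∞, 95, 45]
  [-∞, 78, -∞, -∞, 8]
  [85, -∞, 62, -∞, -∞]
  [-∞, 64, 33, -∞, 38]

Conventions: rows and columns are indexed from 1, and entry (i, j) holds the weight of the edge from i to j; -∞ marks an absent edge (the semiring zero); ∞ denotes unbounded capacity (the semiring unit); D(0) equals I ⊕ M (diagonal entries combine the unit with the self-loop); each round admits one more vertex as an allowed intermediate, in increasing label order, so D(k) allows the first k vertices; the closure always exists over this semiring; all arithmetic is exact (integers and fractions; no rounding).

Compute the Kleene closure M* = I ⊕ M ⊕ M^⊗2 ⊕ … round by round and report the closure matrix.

D(0):
  [∞, 29, -∞, 66, -∞]
  [-∞, ∞, -∞, 95, 45]
  [-∞, 78, ∞, -∞, 8]
  [85, -∞, 62, ∞, -∞]
  [-∞, 64, 33, -∞, ∞]
D(1):
  [∞, 29, -∞, 66, -∞]
  [-∞, ∞, -∞, 95, 45]
  [-∞, 78, ∞, -∞, 8]
  [85, 29, 62, ∞, -∞]
  [-∞, 64, 33, -∞, ∞]
D(2):
  [∞, 29, -∞, 66, 29]
  [-∞, ∞, -∞, 95, 45]
  [-∞, 78, ∞, 78, 45]
  [85, 29, 62, ∞, 29]
  [-∞, 64, 33, 64, ∞]
D(3):
  [∞, 29, -∞, 66, 29]
  [-∞, ∞, -∞, 95, 45]
  [-∞, 78, ∞, 78, 45]
  [85, 62, 62, ∞, 45]
  [-∞, 64, 33, 64, ∞]
D(4):
  [∞, 62, 62, 66, 45]
  [85, ∞, 62, 95, 45]
  [78, 78, ∞, 78, 45]
  [85, 62, 62, ∞, 45]
  [64, 64, 62, 64, ∞]
D(5):
  [∞, 62, 62, 66, 45]
  [85, ∞, 62, 95, 45]
  [78, 78, ∞, 78, 45]
  [85, 62, 62, ∞, 45]
  [64, 64, 62, 64, ∞]
Answer: M* = [[∞, 62, 62, 66, 45], [85, ∞, 62, 95, 45], [78, 78, ∞, 78, 45], [85, 62, 62, ∞, 45], [64, 64, 62, 64, ∞]]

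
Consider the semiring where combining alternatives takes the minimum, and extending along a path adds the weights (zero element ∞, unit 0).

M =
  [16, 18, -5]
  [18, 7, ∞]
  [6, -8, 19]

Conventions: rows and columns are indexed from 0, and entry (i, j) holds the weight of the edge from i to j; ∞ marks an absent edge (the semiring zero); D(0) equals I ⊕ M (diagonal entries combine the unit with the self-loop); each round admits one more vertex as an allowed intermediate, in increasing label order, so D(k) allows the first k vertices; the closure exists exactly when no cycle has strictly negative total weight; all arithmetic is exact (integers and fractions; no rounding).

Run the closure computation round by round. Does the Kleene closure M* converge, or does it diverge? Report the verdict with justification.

D(0):
  [0, 18, -5]
  [18, 0, ∞]
  [6, -8, 0]
D(1):
  [0, 18, -5]
  [18, 0, 13]
  [6, -8, 0]
D(2):
  [0, 18, -5]
  [18, 0, 13]
  [6, -8, 0]
D(3):
  [0, -13, -5]
  [18, 0, 13]
  [6, -8, 0]
Key observation: every diagonal entry stays at the unit through all rounds, so no improving cycle exists.
Answer: CONVERGES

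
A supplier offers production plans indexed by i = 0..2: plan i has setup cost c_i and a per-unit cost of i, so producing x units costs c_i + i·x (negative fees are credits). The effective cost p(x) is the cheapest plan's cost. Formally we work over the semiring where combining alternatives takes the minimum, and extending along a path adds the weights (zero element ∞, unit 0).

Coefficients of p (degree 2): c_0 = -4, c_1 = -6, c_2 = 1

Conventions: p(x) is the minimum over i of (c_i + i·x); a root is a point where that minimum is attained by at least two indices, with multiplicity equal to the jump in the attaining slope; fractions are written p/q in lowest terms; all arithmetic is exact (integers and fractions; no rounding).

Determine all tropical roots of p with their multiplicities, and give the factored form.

hull edge (i=0, c=-4) to (i=1, c=-6): slope -2, span 1
hull edge (i=1, c=-6) to (i=2, c=1): slope 7, span 1
Factored form: p(x) = 1 ⊗ (x ⊕ (-7)) ⊗ (x ⊕ 2)
Answer: roots = -7 (mult 1), 2 (mult 1)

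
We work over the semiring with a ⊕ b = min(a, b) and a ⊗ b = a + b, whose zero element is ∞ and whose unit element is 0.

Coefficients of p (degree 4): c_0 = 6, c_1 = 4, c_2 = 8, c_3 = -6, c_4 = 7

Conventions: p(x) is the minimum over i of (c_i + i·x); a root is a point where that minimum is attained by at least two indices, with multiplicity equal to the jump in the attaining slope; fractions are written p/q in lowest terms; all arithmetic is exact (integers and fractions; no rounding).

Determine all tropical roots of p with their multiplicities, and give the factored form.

hull edge (i=0, c=6) to (i=3, c=-6): slope -4, span 3
hull edge (i=3, c=-6) to (i=4, c=7): slope 13, span 1
Factored form: p(x) = 7 ⊗ (x ⊕ (-13)) ⊗ (x ⊕ 4) ⊗ (x ⊕ 4) ⊗ (x ⊕ 4)
Answer: roots = -13 (mult 1), 4 (mult 3)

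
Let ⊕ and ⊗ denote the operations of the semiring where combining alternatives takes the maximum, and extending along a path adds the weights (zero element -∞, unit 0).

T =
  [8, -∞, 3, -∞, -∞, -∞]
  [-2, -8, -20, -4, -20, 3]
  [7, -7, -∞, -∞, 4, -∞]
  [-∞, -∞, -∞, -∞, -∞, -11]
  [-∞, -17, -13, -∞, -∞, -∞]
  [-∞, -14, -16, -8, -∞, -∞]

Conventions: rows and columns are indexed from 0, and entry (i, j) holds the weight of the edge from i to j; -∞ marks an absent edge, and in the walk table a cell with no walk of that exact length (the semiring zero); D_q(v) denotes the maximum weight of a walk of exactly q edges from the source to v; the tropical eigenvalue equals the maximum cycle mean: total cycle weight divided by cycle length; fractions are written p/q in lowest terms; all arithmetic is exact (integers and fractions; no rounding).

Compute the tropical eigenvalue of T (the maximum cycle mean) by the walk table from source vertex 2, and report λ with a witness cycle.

q=0: [-∞, -∞, 0, -∞, -∞, -∞]
q=1: [7, -7, -∞, -∞, 4, -∞]
q=2: [15, -13, 10, -11, -27, -4]
q=3: [23, 3, 18, -12, 14, -10]
q=4: [31, 11, 26, -1, 22, 6]
q=5: [39, 19, 34, 7, 30, 14]
q=6: [47, 27, 42, 15, 38, 22]
Optimal cycle mean attained by: cycle 0->0, total 8, length 1.
Answer: λ = 8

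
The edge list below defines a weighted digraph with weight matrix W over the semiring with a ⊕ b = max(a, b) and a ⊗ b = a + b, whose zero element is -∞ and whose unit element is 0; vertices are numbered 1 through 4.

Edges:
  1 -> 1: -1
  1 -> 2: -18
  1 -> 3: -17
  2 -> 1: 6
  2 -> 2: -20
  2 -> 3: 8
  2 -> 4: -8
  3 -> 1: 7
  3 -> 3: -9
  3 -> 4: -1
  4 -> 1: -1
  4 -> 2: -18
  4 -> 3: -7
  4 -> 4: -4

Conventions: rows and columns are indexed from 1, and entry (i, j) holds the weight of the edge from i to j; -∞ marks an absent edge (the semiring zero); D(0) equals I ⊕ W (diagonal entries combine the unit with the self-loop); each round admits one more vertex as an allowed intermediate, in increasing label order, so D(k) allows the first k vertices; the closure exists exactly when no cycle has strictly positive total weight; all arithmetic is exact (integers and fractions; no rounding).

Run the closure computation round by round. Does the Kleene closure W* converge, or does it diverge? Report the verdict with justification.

D(0):
  [0, -18, -17, -∞]
  [6, 0, 8, -8]
  [7, -∞, 0, -1]
  [-1, -18, -7, 0]
D(1):
  [0, -18, -17, -∞]
  [6, 0, 8, -8]
  [7, -11, 0, -1]
  [-1, -18, -7, 0]
D(2):
  [0, -18, -10, -26]
  [6, 0, 8, -8]
  [7, -11, 0, -1]
  [-1, -18, -7, 0]
D(3):
  [0, -18, -10, -11]
  [15, 0, 8, 7]
  [7, -11, 0, -1]
  [0, -18, -7, 0]
D(4):
  [0, -18, -10, -11]
  [15, 0, 8, 7]
  [7, -11, 0, -1]
  [0, -18, -7, 0]
Key observation: every diagonal entry stays at the unit through all rounds, so no improving cycle exists.
Answer: CONVERGES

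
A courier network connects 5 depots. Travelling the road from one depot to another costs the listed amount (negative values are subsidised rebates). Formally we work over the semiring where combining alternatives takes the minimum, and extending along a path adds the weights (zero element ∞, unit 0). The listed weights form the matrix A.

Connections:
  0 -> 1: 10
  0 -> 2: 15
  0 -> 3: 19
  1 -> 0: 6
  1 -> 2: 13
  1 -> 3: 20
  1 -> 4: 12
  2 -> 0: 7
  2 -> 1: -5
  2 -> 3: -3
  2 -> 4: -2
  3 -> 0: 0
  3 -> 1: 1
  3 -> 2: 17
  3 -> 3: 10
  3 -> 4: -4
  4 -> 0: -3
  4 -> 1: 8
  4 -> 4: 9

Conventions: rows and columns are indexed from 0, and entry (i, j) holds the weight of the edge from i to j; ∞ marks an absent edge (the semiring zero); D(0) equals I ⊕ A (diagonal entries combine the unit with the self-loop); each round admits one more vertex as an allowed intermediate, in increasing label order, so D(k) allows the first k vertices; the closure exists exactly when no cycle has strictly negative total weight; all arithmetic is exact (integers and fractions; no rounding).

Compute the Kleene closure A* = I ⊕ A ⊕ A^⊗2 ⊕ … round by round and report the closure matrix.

D(0):
  [0, 10, 15, 19, ∞]
  [6, 0, 13, 20, 12]
  [7, -5, 0, -3, -2]
  [0, 1, 17, 0, -4]
  [-3, 8, ∞, ∞, 0]
D(1):
  [0, 10, 15, 19, ∞]
  [6, 0, 13, 20, 12]
  [7, -5, 0, -3, -2]
  [0, 1, 15, 0, -4]
  [-3, 7, 12, 16, 0]
D(2):
  [0, 10, 15, 19, 22]
  [6, 0, 13, 20, 12]
  [1, -5, 0, -3, -2]
  [0, 1, 14, 0, -4]
  [-3, 7, 12, 16, 0]
D(3):
  [0, 10, 15, 12, 13]
  [6, 0, 13, 10, 11]
  [1, -5, 0, -3, -2]
  [0, 1, 14, 0, -4]
  [-3, 7, 12, 9, 0]
D(4):
  [0, 10, 15, 12, 8]
  [6, 0, 13, 10, 6]
  [-3, -5, 0, -3, -7]
  [0, 1, 14, 0, -4]
  [-3, 7, 12, 9, 0]
D(5):
  [0, 10, 15, 12, 8]
  [3, 0, 13, 10, 6]
  [-10, -5, 0, -3, -7]
  [-7, 1, 8, 0, -4]
  [-3, 7, 12, 9, 0]
Answer: A* = [[0, 10, 15, 12, 8], [3, 0, 13, 10, 6], [-10, -5, 0, -3, -7], [-7, 1, 8, 0, -4], [-3, 7, 12, 9, 0]]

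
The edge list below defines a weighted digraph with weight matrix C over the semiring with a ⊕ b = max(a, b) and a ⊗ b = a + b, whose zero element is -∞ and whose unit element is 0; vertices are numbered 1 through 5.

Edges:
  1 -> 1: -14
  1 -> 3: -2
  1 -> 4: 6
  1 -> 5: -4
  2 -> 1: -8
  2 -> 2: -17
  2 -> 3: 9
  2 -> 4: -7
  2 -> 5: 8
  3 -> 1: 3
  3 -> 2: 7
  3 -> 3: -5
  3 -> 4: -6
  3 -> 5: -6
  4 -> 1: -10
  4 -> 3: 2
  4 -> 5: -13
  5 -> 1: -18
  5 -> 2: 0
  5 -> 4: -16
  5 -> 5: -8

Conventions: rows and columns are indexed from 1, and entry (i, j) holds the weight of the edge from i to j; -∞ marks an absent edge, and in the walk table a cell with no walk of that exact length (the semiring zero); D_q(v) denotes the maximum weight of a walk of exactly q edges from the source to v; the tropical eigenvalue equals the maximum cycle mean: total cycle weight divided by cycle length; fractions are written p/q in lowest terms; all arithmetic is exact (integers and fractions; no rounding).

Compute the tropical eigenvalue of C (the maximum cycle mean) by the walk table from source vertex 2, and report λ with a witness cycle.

q=0: [-∞, 0, -∞, -∞, -∞]
q=1: [-8, -17, 9, -7, 8]
q=2: [12, 16, 4, 3, 3]
q=3: [8, 11, 25, 18, 24]
q=4: [28, 32, 20, 19, 19]
q=5: [24, 27, 41, 34, 40]
Optimal cycle mean attained by: cycle 2->3->2, total 9 + 7, length 2.
Answer: λ = 8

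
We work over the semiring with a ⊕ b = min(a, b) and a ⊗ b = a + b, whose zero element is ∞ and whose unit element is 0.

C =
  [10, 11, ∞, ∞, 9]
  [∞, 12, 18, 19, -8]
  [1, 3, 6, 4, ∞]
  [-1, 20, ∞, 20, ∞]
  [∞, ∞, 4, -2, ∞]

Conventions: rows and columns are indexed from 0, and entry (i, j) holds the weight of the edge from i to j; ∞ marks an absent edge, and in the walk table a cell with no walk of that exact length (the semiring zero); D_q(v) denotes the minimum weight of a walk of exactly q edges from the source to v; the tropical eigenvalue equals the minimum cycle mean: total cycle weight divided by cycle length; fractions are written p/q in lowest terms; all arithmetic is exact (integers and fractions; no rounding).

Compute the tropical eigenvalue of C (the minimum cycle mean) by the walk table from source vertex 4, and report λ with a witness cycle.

q=0: [∞, ∞, ∞, ∞, 0]
q=1: [∞, ∞, 4, -2, ∞]
q=2: [-3, 7, 10, 8, ∞]
q=3: [7, 8, 16, 14, -1]
q=4: [13, 18, 3, -3, 0]
q=5: [-4, 6, 4, -2, 10]
Optimal cycle mean attained by: cycle 1->4->2->1, total (-8) + 4 + 3, length 3.
Answer: λ = -1/3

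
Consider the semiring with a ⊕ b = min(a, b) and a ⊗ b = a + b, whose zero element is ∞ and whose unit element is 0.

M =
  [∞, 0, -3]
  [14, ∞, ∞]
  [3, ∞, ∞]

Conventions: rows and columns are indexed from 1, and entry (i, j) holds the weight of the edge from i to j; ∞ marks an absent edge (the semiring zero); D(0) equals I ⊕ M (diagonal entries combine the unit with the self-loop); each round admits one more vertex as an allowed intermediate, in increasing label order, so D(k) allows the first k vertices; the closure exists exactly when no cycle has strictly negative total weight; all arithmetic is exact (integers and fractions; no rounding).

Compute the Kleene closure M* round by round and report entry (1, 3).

D(0):
  [0, 0, -3]
  [14, 0, ∞]
  [3, ∞, 0]
D(1):
  [0, 0, -3]
  [14, 0, 11]
  [3, 3, 0]
D(2):
  [0, 0, -3]
  [14, 0, 11]
  [3, 3, 0]
D(3):
  [0, 0, -3]
  [14, 0, 11]
  [3, 3, 0]
Answer: M*[1][3] = -3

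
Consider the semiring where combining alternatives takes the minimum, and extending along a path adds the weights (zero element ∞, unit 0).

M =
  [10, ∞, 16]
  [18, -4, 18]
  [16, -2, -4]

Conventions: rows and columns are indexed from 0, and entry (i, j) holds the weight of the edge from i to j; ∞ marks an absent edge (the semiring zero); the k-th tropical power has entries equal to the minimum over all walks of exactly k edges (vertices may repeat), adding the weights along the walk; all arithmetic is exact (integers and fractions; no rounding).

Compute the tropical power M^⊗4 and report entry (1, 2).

M^⊗2:
  [20, 14, 12]
  [14, -8, 14]
  [12, -6, -8]
M^⊗3:
  [28, 10, 8]
  [10, -12, 10]
  [8, -10, -12]
M^⊗4:
  [24, 6, 4]
  [6, -16, 6]
  [4, -14, -16]
Key observation: the optimum is the walk 1->1->1->1->2, with weight (-4) + (-4) + (-4) + 18 = 6.
Optimal value attained by: walk 1->1->1->1->2.
Answer: (M^⊗4)[1][2] = 6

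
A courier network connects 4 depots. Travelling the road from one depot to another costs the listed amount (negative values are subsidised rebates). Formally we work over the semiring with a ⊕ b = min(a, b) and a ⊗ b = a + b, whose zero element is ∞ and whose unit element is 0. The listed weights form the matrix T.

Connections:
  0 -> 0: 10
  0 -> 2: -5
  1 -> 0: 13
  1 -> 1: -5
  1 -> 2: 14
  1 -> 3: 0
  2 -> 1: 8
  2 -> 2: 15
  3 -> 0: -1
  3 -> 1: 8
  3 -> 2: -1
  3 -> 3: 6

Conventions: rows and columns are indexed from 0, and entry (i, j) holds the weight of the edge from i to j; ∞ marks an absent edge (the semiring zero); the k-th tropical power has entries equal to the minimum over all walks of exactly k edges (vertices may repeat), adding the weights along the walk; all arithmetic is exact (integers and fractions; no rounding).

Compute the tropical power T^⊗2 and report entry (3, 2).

T^⊗2:
  [20, 3, 5, ∞]
  [-1, -10, -1, -5]
  [21, 3, 22, 8]
  [5, 3, -6, 8]
Key observation: the optimum is the walk 3->0->2, with weight (-1) + (-5) = -6.
Optimal value attained by: walk 3->0->2.
Answer: (T^⊗2)[3][2] = -6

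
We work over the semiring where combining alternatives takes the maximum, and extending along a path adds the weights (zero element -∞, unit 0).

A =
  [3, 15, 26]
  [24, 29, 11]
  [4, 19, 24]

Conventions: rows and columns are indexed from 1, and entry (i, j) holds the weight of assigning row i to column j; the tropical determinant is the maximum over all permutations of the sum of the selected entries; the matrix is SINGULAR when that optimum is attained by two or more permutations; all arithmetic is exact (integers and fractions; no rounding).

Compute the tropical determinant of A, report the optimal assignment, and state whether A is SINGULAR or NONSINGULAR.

σ = (1, 2, 3): 3 + 29 + 24 = 56
σ = (1, 3, 2): 3 + 11 + 19 = 33
σ = (2, 1, 3): 15 + 24 + 24 = 63
σ = (2, 3, 1): 15 + 11 + 4 = 30
σ = (3, 1, 2): 26 + 24 + 19 = 69
σ = (3, 2, 1): 26 + 29 + 4 = 59
Optimal value attained by: σ = (3, 1, 2).
Answer: det⊕(A) = 69; verdict: NONSINGULAR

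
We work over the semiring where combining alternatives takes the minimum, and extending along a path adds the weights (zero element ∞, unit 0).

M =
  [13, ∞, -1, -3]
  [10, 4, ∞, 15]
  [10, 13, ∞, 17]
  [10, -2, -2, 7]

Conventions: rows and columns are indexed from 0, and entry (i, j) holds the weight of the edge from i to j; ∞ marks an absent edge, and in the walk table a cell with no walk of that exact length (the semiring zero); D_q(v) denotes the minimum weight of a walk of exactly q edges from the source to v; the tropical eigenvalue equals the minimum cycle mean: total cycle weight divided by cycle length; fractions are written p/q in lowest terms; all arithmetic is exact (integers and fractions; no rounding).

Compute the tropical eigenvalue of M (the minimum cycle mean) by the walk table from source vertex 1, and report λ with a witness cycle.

q=0: [∞, 0, ∞, ∞]
q=1: [10, 4, ∞, 15]
q=2: [14, 8, 9, 7]
q=3: [17, 5, 5, 11]
q=4: [15, 9, 9, 14]
Optimal cycle mean attained by: cycle 0->3->1->0, total (-3) + (-2) + 10, length 3.
Answer: λ = 5/3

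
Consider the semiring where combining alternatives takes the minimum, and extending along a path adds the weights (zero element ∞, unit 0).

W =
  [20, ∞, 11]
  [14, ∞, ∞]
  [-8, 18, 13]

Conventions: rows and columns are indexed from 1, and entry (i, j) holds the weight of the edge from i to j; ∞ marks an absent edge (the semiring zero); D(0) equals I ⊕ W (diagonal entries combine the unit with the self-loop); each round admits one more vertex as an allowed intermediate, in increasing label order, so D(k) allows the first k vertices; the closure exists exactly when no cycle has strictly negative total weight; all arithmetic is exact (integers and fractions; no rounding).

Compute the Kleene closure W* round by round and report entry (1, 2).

D(0):
  [0, ∞, 11]
  [14, 0, ∞]
  [-8, 18, 0]
D(1):
  [0, ∞, 11]
  [14, 0, 25]
  [-8, 18, 0]
D(2):
  [0, ∞, 11]
  [14, 0, 25]
  [-8, 18, 0]
D(3):
  [0, 29, 11]
  [14, 0, 25]
  [-8, 18, 0]
Answer: W*[1][2] = 29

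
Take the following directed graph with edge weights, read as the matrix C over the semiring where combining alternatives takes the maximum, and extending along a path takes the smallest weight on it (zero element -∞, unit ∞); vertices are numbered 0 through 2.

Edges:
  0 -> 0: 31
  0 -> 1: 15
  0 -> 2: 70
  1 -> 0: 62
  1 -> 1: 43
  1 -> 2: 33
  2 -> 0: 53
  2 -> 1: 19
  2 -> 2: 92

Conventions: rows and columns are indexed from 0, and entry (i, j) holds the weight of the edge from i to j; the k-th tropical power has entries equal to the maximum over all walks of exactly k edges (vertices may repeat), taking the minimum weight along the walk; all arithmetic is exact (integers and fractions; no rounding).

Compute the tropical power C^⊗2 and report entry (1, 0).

C^⊗2:
  [53, 19, 70]
  [43, 43, 62]
  [53, 19, 92]
Key observation: the optimum is the walk 1->1->0, with weight 43 min 62 = 43.
Optimal value attained by: walk 1->1->0.
Answer: (C^⊗2)[1][0] = 43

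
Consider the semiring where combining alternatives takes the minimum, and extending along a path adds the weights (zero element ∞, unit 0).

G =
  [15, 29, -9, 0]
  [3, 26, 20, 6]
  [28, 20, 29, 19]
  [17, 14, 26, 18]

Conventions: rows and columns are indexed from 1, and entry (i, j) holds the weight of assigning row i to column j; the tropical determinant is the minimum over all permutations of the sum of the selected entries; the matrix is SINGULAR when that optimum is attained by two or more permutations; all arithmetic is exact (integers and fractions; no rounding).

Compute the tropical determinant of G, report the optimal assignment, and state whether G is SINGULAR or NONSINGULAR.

σ = (1, 2, 3, 4): 15 + 26 + 29 + 18 = 88
σ = (1, 2, 4, 3): 15 + 26 + 19 + 26 = 86
σ = (1, 3, 2, 4): 15 + 20 + 20 + 18 = 73
σ = (1, 3, 4, 2): 15 + 20 + 19 + 14 = 68
σ = (1, 4, 2, 3): 15 + 6 + 20 + 26 = 67
σ = (1, 4, 3, 2): 15 + 6 + 29 + 14 = 64
σ = (2, 1, 3, 4): 29 + 3 + 29 + 18 = 79
σ = (2, 1, 4, 3): 29 + 3 + 19 + 26 = 77
σ = (2, 3, 1, 4): 29 + 20 + 28 + 18 = 95
σ = (2, 3, 4, 1): 29 + 20 + 19 + 17 = 85
σ = (2, 4, 1, 3): 29 + 6 + 28 + 26 = 89
σ = (2, 4, 3, 1): 29 + 6 + 29 + 17 = 81
σ = (3, 1, 2, 4): (-9) + 3 + 20 + 18 = 32
σ = (3, 1, 4, 2): (-9) + 3 + 19 + 14 = 27
σ = (3, 2, 1, 4): (-9) + 26 + 28 + 18 = 63
σ = (3, 2, 4, 1): (-9) + 26 + 19 + 17 = 53
σ = (3, 4, 1, 2): (-9) + 6 + 28 + 14 = 39
σ = (3, 4, 2, 1): (-9) + 6 + 20 + 17 = 34
σ = (4, 1, 2, 3): 0 + 3 + 20 + 26 = 49
σ = (4, 1, 3, 2): 0 + 3 + 29 + 14 = 46
σ = (4, 2, 1, 3): 0 + 26 + 28 + 26 = 80
σ = (4, 2, 3, 1): 0 + 26 + 29 + 17 = 72
σ = (4, 3, 1, 2): 0 + 20 + 28 + 14 = 62
σ = (4, 3, 2, 1): 0 + 20 + 20 + 17 = 57
Optimal value attained by: σ = (3, 1, 4, 2).
Answer: det⊕(G) = 27; verdict: NONSINGULAR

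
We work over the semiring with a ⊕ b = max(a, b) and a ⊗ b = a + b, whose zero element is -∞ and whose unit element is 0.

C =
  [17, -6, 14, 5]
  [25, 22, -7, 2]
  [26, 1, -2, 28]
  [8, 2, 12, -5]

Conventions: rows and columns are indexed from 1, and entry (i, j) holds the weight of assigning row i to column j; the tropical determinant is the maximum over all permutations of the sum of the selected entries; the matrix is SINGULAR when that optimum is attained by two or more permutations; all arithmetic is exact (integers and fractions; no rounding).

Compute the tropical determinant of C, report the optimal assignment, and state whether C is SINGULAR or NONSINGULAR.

σ = (1, 2, 3, 4): 17 + 22 + (-2) + (-5) = 32
σ = (1, 2, 4, 3): 17 + 22 + 28 + 12 = 79
σ = (1, 3, 2, 4): 17 + (-7) + 1 + (-5) = 6
σ = (1, 3, 4, 2): 17 + (-7) + 28 + 2 = 40
σ = (1, 4, 2, 3): 17 + 2 + 1 + 12 = 32
σ = (1, 4, 3, 2): 17 + 2 + (-2) + 2 = 19
σ = (2, 1, 3, 4): (-6) + 25 + (-2) + (-5) = 12
σ = (2, 1, 4, 3): (-6) + 25 + 28 + 12 = 59
σ = (2, 3, 1, 4): (-6) + (-7) + 26 + (-5) = 8
σ = (2, 3, 4, 1): (-6) + (-7) + 28 + 8 = 23
σ = (2, 4, 1, 3): (-6) + 2 + 26 + 12 = 34
σ = (2, 4, 3, 1): (-6) + 2 + (-2) + 8 = 2
σ = (3, 1, 2, 4): 14 + 25 + 1 + (-5) = 35
σ = (3, 1, 4, 2): 14 + 25 + 28 + 2 = 69
σ = (3, 2, 1, 4): 14 + 22 + 26 + (-5) = 57
σ = (3, 2, 4, 1): 14 + 22 + 28 + 8 = 72
σ = (3, 4, 1, 2): 14 + 2 + 26 + 2 = 44
σ = (3, 4, 2, 1): 14 + 2 + 1 + 8 = 25
σ = (4, 1, 2, 3): 5 + 25 + 1 + 12 = 43
σ = (4, 1, 3, 2): 5 + 25 + (-2) + 2 = 30
σ = (4, 2, 1, 3): 5 + 22 + 26 + 12 = 65
σ = (4, 2, 3, 1): 5 + 22 + (-2) + 8 = 33
σ = (4, 3, 1, 2): 5 + (-7) + 26 + 2 = 26
σ = (4, 3, 2, 1): 5 + (-7) + 1 + 8 = 7
Optimal value attained by: σ = (1, 2, 4, 3).
Answer: det⊕(C) = 79; verdict: NONSINGULAR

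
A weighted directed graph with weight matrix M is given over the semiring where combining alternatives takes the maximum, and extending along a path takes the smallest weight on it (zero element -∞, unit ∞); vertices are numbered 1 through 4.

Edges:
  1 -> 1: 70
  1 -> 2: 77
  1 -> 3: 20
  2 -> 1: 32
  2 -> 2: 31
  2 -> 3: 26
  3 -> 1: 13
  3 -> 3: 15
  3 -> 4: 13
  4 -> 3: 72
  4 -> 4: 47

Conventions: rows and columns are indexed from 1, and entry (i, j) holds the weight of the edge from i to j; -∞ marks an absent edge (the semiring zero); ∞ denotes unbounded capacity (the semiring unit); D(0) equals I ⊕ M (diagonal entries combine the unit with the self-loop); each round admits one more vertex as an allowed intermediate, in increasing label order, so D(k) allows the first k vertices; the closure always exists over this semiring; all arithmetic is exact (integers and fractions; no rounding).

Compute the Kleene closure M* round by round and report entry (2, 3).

D(0):
  [∞, 77, 20, -∞]
  [32, ∞, 26, -∞]
  [13, -∞, ∞, 13]
  [-∞, -∞, 72, ∞]
D(1):
  [∞, 77, 20, -∞]
  [32, ∞, 26, -∞]
  [13, 13, ∞, 13]
  [-∞, -∞, 72, ∞]
D(2):
  [∞, 77, 26, -∞]
  [32, ∞, 26, -∞]
  [13, 13, ∞, 13]
  [-∞, -∞, 72, ∞]
D(3):
  [∞, 77, 26, 13]
  [32, ∞, 26, 13]
  [13, 13, ∞, 13]
  [13, 13, 72, ∞]
D(4):
  [∞, 77, 26, 13]
  [32, ∞, 26, 13]
  [13, 13, ∞, 13]
  [13, 13, 72, ∞]
Answer: M*[2][3] = 26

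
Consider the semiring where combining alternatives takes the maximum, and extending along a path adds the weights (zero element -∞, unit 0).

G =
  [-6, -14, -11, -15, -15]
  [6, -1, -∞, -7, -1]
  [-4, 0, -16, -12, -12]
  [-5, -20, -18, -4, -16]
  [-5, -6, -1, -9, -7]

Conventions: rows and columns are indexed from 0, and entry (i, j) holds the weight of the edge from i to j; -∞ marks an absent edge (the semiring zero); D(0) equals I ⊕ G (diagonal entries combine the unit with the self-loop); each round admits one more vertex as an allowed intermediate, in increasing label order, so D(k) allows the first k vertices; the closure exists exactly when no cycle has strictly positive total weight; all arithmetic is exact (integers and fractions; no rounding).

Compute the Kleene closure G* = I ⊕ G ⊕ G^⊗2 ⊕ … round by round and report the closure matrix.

D(0):
  [0, -14, -11, -15, -15]
  [6, 0, -∞, -7, -1]
  [-4, 0, 0, -12, -12]
  [-5, -20, -18, 0, -16]
  [-5, -6, -1, -9, 0]
D(1):
  [0, -14, -11, -15, -15]
  [6, 0, -5, -7, -1]
  [-4, 0, 0, -12, -12]
  [-5, -19, -16, 0, -16]
  [-5, -6, -1, -9, 0]
D(2):
  [0, -14, -11, -15, -15]
  [6, 0, -5, -7, -1]
  [6, 0, 0, -7, -1]
  [-5, -19, -16, 0, -16]
  [0, -6, -1, -9, 0]
D(3):
  [0, -11, -11, -15, -12]
  [6, 0, -5, -7, -1]
  [6, 0, 0, -7, -1]
  [-5, -16, -16, 0, -16]
  [5, -1, -1, -8, 0]
D(4):
  [0, -11, -11, -15, -12]
  [6, 0, -5, -7, -1]
  [6, 0, 0, -7, -1]
  [-5, -16, -16, 0, -16]
  [5, -1, -1, -8, 0]
D(5):
  [0, -11, -11, -15, -12]
  [6, 0, -2, -7, -1]
  [6, 0, 0, -7, -1]
  [-5, -16, -16, 0, -16]
  [5, -1, -1, -8, 0]
Answer: G* = [[0, -11, -11, -15, -12], [6, 0, -2, -7, -1], [6, 0, 0, -7, -1], [-5, -16, -16, 0, -16], [5, -1, -1, -8, 0]]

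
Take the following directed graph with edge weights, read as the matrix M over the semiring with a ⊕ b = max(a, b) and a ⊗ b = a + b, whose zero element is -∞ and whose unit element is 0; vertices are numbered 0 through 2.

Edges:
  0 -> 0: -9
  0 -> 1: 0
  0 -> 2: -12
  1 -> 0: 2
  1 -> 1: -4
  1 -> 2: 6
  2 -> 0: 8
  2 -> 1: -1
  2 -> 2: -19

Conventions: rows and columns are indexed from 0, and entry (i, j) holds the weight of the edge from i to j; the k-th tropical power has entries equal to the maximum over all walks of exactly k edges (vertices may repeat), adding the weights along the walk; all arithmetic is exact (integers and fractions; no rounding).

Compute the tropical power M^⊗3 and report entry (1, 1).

M^⊗2:
  [2, -4, 6]
  [14, 5, 2]
  [1, 8, 5]
M^⊗3:
  [14, 5, 2]
  [10, 14, 11]
  [13, 4, 14]
Key observation: the optimum is the walk 1->2->0->1, with weight 6 + 8 + 0 = 14.
Optimal value attained by: walk 1->2->0->1.
Answer: (M^⊗3)[1][1] = 14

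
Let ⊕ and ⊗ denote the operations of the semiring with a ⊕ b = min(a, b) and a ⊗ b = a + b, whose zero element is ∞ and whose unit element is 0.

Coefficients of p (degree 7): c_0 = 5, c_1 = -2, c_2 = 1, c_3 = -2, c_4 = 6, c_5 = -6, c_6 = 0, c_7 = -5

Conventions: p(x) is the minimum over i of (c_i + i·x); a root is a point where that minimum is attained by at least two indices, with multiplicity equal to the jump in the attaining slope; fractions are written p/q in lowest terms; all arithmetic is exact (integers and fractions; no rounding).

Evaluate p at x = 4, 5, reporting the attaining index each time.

p(4) = min(5+0·4=5, -2+1·4=2, 1+2·4=9, -2+3·4=10, 6+4·4=22, -6+5·4=14, 0+6·4=24, -5+7·4=23) = 2 (attained by i=1)
p(5) = min(5+0·5=5, -2+1·5=3, 1+2·5=11, -2+3·5=13, 6+4·5=26, -6+5·5=19, 0+6·5=30, -5+7·5=30) = 3 (attained by i=1)
Answer: p(4) = 2; p(5) = 3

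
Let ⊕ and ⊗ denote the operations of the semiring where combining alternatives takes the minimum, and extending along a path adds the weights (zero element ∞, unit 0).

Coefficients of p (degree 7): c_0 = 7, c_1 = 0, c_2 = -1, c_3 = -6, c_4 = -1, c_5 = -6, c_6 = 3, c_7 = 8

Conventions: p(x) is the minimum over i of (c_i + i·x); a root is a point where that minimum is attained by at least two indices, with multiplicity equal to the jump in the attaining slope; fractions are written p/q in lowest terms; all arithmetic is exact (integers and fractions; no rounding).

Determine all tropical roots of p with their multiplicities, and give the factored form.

hull edge (i=0, c=7) to (i=1, c=0): slope -7, span 1
hull edge (i=1, c=0) to (i=3, c=-6): slope -3, span 2
hull edge (i=3, c=-6) to (i=5, c=-6): slope 0, span 2
hull edge (i=5, c=-6) to (i=7, c=8): slope 7, span 2
Factored form: p(x) = 8 ⊗ (x ⊕ (-7)) ⊗ (x ⊕ (-7)) ⊗ (x ⊕ 0) ⊗ (x ⊕ 0) ⊗ (x ⊕ 3) ⊗ (x ⊕ 3) ⊗ (x ⊕ 7)
Answer: roots = -7 (mult 2), 0 (mult 2), 3 (mult 2), 7 (mult 1)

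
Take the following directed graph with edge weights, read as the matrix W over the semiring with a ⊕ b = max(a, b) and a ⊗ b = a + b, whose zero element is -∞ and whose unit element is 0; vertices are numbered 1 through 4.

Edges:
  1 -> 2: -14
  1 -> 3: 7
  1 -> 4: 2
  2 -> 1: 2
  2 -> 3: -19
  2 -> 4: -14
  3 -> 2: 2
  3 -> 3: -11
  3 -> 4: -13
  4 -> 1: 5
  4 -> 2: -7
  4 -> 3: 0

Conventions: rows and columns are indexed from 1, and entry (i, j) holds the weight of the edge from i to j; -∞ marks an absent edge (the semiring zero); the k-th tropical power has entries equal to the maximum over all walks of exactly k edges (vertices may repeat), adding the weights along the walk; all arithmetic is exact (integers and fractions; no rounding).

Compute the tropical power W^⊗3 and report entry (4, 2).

W^⊗2:
  [7, 9, 2, -6]
  [-9, -12, 9, 4]
  [4, -9, -13, -12]
  [-5, 2, 12, 7]
W^⊗3:
  [11, 4, 14, 9]
  [9, 11, 4, -4]
  [-7, -10, 11, 6]
  [12, 14, 7, -1]
Key observation: the optimum is the walk 4->1->3->2, with weight 5 + 7 + 2 = 14.
Optimal value attained by: walk 4->1->3->2.
Answer: (W^⊗3)[4][2] = 14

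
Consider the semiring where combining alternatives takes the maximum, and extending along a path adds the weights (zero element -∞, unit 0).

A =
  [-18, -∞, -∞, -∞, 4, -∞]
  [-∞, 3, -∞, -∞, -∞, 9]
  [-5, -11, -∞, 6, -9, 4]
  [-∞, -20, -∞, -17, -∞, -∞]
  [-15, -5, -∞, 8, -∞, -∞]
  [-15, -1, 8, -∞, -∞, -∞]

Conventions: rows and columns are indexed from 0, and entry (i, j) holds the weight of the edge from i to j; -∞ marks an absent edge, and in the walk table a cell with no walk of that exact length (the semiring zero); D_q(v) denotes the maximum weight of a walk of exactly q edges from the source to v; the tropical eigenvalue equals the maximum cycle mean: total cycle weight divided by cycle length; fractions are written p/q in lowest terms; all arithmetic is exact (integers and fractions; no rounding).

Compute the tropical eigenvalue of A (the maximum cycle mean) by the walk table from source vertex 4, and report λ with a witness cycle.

q=0: [-∞, -∞, -∞, -∞, 0, -∞]
q=1: [-15, -5, -∞, 8, -∞, -∞]
q=2: [-33, -2, -∞, -9, -11, 4]
q=3: [-11, 3, 12, -3, -29, 7]
q=4: [7, 6, 15, 18, 3, 16]
q=5: [10, 15, 24, 21, 11, 19]
q=6: [19, 18, 27, 30, 15, 28]
Optimal cycle mean attained by: cycle 2->5->2, total 4 + 8, length 2.
Answer: λ = 6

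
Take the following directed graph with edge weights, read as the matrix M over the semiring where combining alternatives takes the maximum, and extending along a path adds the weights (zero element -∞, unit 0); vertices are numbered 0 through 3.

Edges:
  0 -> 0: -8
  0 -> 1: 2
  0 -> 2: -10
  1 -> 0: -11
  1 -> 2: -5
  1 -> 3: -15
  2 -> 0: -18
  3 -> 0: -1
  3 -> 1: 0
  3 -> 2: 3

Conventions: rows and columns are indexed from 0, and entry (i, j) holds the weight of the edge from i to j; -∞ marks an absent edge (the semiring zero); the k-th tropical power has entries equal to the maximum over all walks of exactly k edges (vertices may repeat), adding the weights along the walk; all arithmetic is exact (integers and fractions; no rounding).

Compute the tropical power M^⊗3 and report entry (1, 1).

M^⊗2:
  [-9, -6, -3, -13]
  [-16, -9, -12, -∞]
  [-26, -16, -28, -∞]
  [-9, 1, -5, -15]
M^⊗3:
  [-14, -7, -10, -21]
  [-20, -14, -14, -24]
  [-27, -24, -21, -31]
  [-10, -7, -4, -14]
Key observation: the optimum is the walk 1->3->0->1, with weight (-15) + (-1) + 2 = -14.
Optimal value attained by: walk 1->3->0->1.
Answer: (M^⊗3)[1][1] = -14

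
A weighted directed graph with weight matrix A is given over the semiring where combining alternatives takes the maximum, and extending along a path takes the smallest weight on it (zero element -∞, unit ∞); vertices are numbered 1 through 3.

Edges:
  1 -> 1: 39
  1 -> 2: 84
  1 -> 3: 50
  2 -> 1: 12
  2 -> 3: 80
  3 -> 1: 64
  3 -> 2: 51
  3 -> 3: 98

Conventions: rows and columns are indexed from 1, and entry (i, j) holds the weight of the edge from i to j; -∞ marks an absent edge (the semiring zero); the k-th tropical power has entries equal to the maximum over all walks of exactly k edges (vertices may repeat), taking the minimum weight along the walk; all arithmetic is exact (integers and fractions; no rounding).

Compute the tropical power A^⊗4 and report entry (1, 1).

A^⊗2:
  [50, 50, 80]
  [64, 51, 80]
  [64, 64, 98]
A^⊗3:
  [64, 51, 80]
  [64, 64, 80]
  [64, 64, 98]
A^⊗4:
  [64, 64, 80]
  [64, 64, 80]
  [64, 64, 98]
Key observation: the optimum is the walk 1->2->3->3->1, with weight 84 min 80 min 98 min 64 = 64.
Optimal value attained by: walk 1->2->3->3->1.
Answer: (A^⊗4)[1][1] = 64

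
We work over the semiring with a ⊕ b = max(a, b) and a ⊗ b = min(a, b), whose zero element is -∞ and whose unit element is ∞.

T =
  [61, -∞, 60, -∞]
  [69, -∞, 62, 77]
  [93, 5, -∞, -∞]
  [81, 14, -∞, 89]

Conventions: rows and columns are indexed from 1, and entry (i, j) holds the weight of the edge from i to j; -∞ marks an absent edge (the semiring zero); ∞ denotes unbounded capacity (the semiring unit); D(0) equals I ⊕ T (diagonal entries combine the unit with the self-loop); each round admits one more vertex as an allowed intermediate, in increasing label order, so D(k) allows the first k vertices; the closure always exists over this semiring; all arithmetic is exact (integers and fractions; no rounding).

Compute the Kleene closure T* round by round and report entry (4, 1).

D(0):
  [∞, -∞, 60, -∞]
  [69, ∞, 62, 77]
  [93, 5, ∞, -∞]
  [81, 14, -∞, ∞]
D(1):
  [∞, -∞, 60, -∞]
  [69, ∞, 62, 77]
  [93, 5, ∞, -∞]
  [81, 14, 60, ∞]
D(2):
  [∞, -∞, 60, -∞]
  [69, ∞, 62, 77]
  [93, 5, ∞, 5]
  [81, 14, 60, ∞]
D(3):
  [∞, 5, 60, 5]
  [69, ∞, 62, 77]
  [93, 5, ∞, 5]
  [81, 14, 60, ∞]
D(4):
  [∞, 5, 60, 5]
  [77, ∞, 62, 77]
  [93, 5, ∞, 5]
  [81, 14, 60, ∞]
Answer: T*[4][1] = 81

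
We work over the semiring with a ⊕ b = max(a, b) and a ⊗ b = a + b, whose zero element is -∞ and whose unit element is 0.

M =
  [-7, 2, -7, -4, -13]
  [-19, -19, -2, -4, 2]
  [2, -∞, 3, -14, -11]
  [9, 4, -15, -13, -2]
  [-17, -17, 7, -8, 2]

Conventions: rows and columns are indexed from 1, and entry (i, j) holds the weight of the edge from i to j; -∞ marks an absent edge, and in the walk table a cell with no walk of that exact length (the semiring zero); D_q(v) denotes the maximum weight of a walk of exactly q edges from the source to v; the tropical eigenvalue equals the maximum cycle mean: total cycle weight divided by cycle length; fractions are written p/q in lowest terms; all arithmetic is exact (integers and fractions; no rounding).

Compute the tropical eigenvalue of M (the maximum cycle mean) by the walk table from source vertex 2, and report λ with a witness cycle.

q=0: [-∞, 0, -∞, -∞, -∞]
q=1: [-19, -19, -2, -4, 2]
q=2: [5, 0, 9, -6, 4]
q=3: [11, 7, 12, 1, 6]
q=4: [14, 13, 15, 7, 9]
q=5: [17, 16, 18, 10, 15]
Optimal cycle mean attained by: cycle 1->2->5->3->1, total 2 + 2 + 7 + 2, length 4.
Answer: λ = 13/4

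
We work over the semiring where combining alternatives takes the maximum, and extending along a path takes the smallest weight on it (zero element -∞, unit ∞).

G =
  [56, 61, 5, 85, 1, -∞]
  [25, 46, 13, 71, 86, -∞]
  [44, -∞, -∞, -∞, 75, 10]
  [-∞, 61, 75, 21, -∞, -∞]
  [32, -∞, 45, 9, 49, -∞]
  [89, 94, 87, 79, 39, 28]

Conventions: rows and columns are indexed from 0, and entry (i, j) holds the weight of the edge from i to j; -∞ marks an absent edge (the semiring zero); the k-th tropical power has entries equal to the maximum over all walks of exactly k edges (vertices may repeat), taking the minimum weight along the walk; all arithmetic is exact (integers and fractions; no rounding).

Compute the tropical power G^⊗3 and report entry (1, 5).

G^⊗2:
  [56, 61, 75, 61, 61, 5]
  [32, 61, 71, 46, 49, 10]
  [44, 44, 45, 44, 49, 10]
  [44, 46, 21, 61, 75, 10]
  [44, 32, 45, 32, 49, 10]
  [56, 61, 75, 85, 86, 28]
G^⊗3:
  [56, 61, 61, 61, 75, 10]
  [44, 46, 46, 61, 71, 10]
  [44, 44, 45, 44, 49, 10]
  [44, 61, 61, 46, 49, 10]
  [44, 44, 45, 44, 49, 10]
  [56, 61, 75, 61, 75, 28]
Key observation: the optimum is the walk 1->1->2->5, with weight 46 min 13 min 10 = 10.
Optimal value attained by: walk 1->1->2->5.
Answer: (G^⊗3)[1][5] = 10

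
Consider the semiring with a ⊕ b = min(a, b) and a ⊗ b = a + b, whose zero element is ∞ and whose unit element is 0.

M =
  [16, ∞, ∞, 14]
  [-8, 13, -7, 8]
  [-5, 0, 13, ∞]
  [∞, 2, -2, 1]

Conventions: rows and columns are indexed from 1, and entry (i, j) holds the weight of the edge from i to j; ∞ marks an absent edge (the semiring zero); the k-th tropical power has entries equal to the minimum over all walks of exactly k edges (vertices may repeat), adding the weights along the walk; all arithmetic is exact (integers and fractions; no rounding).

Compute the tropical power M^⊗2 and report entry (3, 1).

M^⊗2:
  [32, 16, 12, 15]
  [-12, -7, 6, 6]
  [-8, 13, -7, 8]
  [-7, -2, -5, 2]
Key observation: the optimum is the walk 3->2->1, with weight 0 + (-8) = -8.
Optimal value attained by: walk 3->2->1.
Answer: (M^⊗2)[3][1] = -8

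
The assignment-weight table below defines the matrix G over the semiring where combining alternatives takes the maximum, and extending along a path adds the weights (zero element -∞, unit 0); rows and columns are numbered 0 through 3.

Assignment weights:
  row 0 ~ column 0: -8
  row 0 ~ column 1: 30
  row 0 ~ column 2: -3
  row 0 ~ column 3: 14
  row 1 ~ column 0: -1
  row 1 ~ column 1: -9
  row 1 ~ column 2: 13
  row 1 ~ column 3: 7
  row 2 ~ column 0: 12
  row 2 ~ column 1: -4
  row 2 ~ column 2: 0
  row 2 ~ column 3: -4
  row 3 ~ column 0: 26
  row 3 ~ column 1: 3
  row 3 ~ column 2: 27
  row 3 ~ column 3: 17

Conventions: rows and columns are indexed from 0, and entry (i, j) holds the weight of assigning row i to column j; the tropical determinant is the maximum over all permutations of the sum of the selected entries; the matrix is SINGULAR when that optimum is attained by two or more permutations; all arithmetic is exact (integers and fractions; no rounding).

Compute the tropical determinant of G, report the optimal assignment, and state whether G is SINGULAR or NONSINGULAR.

σ = (0, 1, 2, 3): (-8) + (-9) + 0 + 17 = 0
σ = (0, 1, 3, 2): (-8) + (-9) + (-4) + 27 = 6
σ = (0, 2, 1, 3): (-8) + 13 + (-4) + 17 = 18
σ = (0, 2, 3, 1): (-8) + 13 + (-4) + 3 = 4
σ = (0, 3, 1, 2): (-8) + 7 + (-4) + 27 = 22
σ = (0, 3, 2, 1): (-8) + 7 + 0 + 3 = 2
σ = (1, 0, 2, 3): 30 + (-1) + 0 + 17 = 46
σ = (1, 0, 3, 2): 30 + (-1) + (-4) + 27 = 52
σ = (1, 2, 0, 3): 30 + 13 + 12 + 17 = 72
σ = (1, 2, 3, 0): 30 + 13 + (-4) + 26 = 65
σ = (1, 3, 0, 2): 30 + 7 + 12 + 27 = 76
σ = (1, 3, 2, 0): 30 + 7 + 0 + 26 = 63
σ = (2, 0, 1, 3): (-3) + (-1) + (-4) + 17 = 9
σ = (2, 0, 3, 1): (-3) + (-1) + (-4) + 3 = -5
σ = (2, 1, 0, 3): (-3) + (-9) + 12 + 17 = 17
σ = (2, 1, 3, 0): (-3) + (-9) + (-4) + 26 = 10
σ = (2, 3, 0, 1): (-3) + 7 + 12 + 3 = 19
σ = (2, 3, 1, 0): (-3) + 7 + (-4) + 26 = 26
σ = (3, 0, 1, 2): 14 + (-1) + (-4) + 27 = 36
σ = (3, 0, 2, 1): 14 + (-1) + 0 + 3 = 16
σ = (3, 1, 0, 2): 14 + (-9) + 12 + 27 = 44
σ = (3, 1, 2, 0): 14 + (-9) + 0 + 26 = 31
σ = (3, 2, 0, 1): 14 + 13 + 12 + 3 = 42
σ = (3, 2, 1, 0): 14 + 13 + (-4) + 26 = 49
Optimal value attained by: σ = (1, 3, 0, 2).
Answer: det⊕(G) = 76; verdict: NONSINGULAR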